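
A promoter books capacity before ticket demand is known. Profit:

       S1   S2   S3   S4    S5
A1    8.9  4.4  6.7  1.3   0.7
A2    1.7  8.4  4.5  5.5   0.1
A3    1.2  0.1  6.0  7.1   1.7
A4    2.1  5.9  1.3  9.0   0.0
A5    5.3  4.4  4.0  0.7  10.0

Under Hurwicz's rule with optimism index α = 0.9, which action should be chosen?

A5

A1: 0.9·8.9 + 0.1·0.7 = 8.08
A2: 0.9·8.4 + 0.1·0.1 = 7.57
A3: 0.9·7.1 + 0.1·0.1 = 6.4
A4: 0.9·9.0 + 0.1·0.0 = 8.1
A5: 0.9·10.0 + 0.1·0.7 = 9.07
Highest Hurwicz score = 9.07 → A5.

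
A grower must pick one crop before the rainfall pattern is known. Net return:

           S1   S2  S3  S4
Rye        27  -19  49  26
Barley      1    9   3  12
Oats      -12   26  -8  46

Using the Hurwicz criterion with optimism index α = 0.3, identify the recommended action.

Rye: 0.3·49 + 0.7·(-19) = 1.4
Barley: 0.3·12 + 0.7·1 = 4.3
Oats: 0.3·46 + 0.7·(-12) = 5.4
Highest Hurwicz score = 5.4 → Oats.

Oats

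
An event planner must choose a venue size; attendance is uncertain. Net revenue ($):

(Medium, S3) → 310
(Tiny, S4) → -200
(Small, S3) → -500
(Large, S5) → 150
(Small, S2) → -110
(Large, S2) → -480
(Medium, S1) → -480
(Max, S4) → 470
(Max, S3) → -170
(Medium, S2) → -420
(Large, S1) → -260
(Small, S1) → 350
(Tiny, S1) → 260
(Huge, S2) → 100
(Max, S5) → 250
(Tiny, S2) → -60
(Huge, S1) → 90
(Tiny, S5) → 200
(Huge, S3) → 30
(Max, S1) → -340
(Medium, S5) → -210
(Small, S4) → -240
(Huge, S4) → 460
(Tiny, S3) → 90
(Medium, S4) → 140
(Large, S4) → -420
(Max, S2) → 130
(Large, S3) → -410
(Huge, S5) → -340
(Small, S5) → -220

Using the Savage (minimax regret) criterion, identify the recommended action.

Huge

Column bests: S1=350, S2=130, S3=310, S4=470, S5=250.
Tiny regrets: 90, 190, 220, 670, 50 → max 670
Small regrets: 0, 240, 810, 710, 470 → max 810
Medium regrets: 830, 550, 0, 330, 460 → max 830
Large regrets: 610, 610, 720, 890, 100 → max 890
Huge regrets: 260, 30, 280, 10, 590 → max 590
Max regrets: 690, 0, 480, 0, 0 → max 690
Smallest max regret = 590 → Huge.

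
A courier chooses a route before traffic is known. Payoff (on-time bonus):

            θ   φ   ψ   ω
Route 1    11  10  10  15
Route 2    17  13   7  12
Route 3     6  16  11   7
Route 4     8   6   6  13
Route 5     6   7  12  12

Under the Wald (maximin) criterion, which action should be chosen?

Route 1

Row minima: Route 1=10, Route 2=7, Route 3=6, Route 4=6, Route 5=6
Best worst-case = 10 → Route 1.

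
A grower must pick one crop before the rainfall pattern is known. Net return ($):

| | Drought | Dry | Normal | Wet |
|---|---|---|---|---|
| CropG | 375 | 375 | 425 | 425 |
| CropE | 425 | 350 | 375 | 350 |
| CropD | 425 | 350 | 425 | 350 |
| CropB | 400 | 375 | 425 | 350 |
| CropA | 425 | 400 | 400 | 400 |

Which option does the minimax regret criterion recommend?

CropA

Column bests: Drought=425, Dry=400, Normal=425, Wet=425.
CropG regrets: 50, 25, 0, 0 → max 50
CropE regrets: 0, 50, 50, 75 → max 75
CropD regrets: 0, 50, 0, 75 → max 75
CropB regrets: 25, 25, 0, 75 → max 75
CropA regrets: 0, 0, 25, 25 → max 25
Smallest max regret = 25 → CropA.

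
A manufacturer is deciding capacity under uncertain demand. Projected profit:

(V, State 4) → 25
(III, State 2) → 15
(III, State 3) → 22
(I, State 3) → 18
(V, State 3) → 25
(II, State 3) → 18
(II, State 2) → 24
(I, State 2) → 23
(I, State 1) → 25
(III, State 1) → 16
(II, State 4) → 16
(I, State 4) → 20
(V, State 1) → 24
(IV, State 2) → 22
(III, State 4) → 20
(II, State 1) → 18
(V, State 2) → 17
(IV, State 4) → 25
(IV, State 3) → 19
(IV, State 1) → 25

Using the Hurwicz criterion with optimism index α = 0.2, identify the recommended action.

IV

I: 0.2·25 + 0.8·18 = 19.4
II: 0.2·24 + 0.8·16 = 17.6
III: 0.2·22 + 0.8·15 = 16.4
IV: 0.2·25 + 0.8·19 = 20.2
V: 0.2·25 + 0.8·17 = 18.6
Highest Hurwicz score = 20.2 → IV.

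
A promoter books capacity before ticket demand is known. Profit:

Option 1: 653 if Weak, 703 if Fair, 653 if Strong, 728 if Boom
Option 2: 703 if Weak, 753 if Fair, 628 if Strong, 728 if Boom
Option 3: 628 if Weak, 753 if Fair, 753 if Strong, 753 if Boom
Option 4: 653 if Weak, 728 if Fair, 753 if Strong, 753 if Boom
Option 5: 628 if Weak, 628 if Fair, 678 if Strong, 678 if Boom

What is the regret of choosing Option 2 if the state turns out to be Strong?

125

Best payoff under Strong is 753.
Regret = 753 − 628 = 125.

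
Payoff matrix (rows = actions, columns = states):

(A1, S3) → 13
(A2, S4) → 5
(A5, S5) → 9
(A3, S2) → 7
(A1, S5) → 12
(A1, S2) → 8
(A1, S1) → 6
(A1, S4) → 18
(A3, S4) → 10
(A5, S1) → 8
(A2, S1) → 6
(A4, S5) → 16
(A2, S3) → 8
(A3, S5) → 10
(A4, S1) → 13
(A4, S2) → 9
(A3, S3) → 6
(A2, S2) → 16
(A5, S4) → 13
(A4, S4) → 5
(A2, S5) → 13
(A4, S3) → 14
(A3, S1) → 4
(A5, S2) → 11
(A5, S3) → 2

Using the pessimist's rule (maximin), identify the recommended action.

A1

Row minima: A1=6, A2=5, A3=4, A4=5, A5=2
Best worst-case = 6 → A1.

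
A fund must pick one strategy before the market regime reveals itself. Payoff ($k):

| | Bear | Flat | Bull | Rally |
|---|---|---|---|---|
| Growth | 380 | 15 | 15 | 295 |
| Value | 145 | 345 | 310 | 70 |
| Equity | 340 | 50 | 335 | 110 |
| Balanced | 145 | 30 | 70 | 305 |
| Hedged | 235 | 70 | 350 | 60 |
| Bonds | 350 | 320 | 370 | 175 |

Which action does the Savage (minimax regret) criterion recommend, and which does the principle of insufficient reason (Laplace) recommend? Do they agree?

minimax regret → Bonds; laplace → Bonds (agree)

Column bests: Bear=380, Flat=345, Bull=370, Rally=305.
Growth regrets: 0, 330, 355, 10 → max 355
Value regrets: 235, 0, 60, 235 → max 235
Equity regrets: 40, 295, 35, 195 → max 295
Balanced regrets: 235, 315, 300, 0 → max 315
Hedged regrets: 145, 275, 20, 245 → max 275
Bonds regrets: 30, 25, 0, 130 → max 130
Smallest max regret = 130 → Bonds.
Row averages: Growth=176.25, Value=217.5, Equity=208.75, Balanced=137.5, Hedged=178.75, Bonds=303.75
Highest average = 303.75 → Bonds.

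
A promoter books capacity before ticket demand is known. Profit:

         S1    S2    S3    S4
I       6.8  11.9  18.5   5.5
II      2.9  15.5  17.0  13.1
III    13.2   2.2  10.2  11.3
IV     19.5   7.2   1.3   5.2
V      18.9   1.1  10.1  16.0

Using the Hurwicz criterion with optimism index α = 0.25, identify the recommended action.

I: 0.25·18.5 + 0.75·5.5 = 8.75
II: 0.25·17.0 + 0.75·2.9 = 6.425
III: 0.25·13.2 + 0.75·2.2 = 4.95
IV: 0.25·19.5 + 0.75·1.3 = 5.85
V: 0.25·18.9 + 0.75·1.1 = 5.55
Highest Hurwicz score = 8.75 → I.

I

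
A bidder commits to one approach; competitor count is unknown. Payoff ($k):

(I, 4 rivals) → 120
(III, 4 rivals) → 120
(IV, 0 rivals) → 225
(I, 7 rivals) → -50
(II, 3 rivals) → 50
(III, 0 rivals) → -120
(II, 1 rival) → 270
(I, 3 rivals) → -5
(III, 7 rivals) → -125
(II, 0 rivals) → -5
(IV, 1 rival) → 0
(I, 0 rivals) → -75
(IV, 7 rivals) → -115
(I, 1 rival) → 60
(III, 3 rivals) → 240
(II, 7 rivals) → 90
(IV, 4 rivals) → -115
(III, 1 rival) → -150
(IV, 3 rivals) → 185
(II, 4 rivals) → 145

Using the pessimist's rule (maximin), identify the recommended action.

Row minima: I=-75, II=-5, III=-150, IV=-115
Best worst-case = -5 → II.

II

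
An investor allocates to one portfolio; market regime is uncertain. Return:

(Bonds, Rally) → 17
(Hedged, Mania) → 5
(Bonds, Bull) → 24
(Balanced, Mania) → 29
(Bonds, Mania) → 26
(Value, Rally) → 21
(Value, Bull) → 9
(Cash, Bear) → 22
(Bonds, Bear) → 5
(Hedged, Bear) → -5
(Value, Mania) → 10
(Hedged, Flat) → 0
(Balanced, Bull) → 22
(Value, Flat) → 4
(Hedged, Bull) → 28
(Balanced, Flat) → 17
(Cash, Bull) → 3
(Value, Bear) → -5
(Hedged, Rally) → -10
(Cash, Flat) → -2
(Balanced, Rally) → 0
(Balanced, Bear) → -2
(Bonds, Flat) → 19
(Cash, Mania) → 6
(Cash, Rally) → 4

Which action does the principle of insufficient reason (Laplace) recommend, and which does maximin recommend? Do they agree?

laplace → Bonds; maximin → Bonds (agree)

Row averages: Bonds=18.2, Balanced=13.2, Hedged=3.6, Value=7.8, Cash=6.6
Highest average = 18.2 → Bonds.
Row minima: Bonds=5, Balanced=-2, Hedged=-10, Value=-5, Cash=-2
Best worst-case = 5 → Bonds.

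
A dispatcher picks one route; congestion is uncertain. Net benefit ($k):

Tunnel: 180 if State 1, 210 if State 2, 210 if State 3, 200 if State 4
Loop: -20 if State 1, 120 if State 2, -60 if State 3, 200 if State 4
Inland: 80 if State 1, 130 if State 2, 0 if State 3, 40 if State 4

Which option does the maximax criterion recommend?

Row maxima: Tunnel=210, Loop=200, Inland=130
Best best-case = 210 → Tunnel.

Tunnel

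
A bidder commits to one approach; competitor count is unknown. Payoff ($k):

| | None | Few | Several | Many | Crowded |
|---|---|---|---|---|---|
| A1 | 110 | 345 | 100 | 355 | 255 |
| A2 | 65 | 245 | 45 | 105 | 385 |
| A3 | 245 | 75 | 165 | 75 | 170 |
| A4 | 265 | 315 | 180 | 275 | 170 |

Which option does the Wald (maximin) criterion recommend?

Row minima: A1=100, A2=45, A3=75, A4=170
Best worst-case = 170 → A4.

A4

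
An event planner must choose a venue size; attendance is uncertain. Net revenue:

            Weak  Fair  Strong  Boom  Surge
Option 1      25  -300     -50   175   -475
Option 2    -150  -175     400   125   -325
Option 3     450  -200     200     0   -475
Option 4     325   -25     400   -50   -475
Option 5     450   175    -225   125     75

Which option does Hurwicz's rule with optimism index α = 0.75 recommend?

Option 5

Option 1: 0.75·175 + 0.25·(-475) = 12.5
Option 2: 0.75·400 + 0.25·(-325) = 218.75
Option 3: 0.75·450 + 0.25·(-475) = 218.75
Option 4: 0.75·400 + 0.25·(-475) = 181.25
Option 5: 0.75·450 + 0.25·(-225) = 281.25
Highest Hurwicz score = 281.25 → Option 5.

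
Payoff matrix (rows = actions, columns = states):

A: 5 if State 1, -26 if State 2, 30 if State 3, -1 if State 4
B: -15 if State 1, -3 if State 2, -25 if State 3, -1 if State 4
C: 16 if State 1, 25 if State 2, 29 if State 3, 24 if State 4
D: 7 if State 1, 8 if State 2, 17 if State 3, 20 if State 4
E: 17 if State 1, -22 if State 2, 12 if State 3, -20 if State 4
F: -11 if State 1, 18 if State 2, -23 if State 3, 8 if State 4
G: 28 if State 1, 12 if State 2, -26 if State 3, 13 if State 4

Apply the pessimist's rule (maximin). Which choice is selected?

C

Row minima: A=-26, B=-25, C=16, D=7, E=-22, F=-23, G=-26
Best worst-case = 16 → C.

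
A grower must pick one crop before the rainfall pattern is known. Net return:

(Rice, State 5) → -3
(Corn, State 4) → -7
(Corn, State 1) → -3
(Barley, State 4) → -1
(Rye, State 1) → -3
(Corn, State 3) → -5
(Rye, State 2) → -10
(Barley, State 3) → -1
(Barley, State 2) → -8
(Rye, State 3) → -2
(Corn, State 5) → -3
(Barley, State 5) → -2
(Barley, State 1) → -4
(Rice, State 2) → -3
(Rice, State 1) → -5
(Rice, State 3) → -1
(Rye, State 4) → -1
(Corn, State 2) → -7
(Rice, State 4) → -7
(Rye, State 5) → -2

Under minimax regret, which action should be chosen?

Column bests: State 1=-3, State 2=-3, State 3=-1, State 4=-1, State 5=-2.
Barley regrets: 1, 5, 0, 0, 0 → max 5
Corn regrets: 0, 4, 4, 6, 1 → max 6
Rice regrets: 2, 0, 0, 6, 1 → max 6
Rye regrets: 0, 7, 1, 0, 0 → max 7
Smallest max regret = 5 → Barley.

Barley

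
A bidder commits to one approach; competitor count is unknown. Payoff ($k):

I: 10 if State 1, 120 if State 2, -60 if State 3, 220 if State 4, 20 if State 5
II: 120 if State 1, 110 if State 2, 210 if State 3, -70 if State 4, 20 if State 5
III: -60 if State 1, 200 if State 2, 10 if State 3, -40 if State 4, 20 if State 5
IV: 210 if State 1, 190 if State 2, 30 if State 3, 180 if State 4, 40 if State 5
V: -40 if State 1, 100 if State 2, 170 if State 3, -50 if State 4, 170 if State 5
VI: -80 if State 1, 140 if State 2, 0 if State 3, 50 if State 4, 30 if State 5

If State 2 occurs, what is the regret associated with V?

100

Best payoff under State 2 is 200.
Regret = 200 − 100 = 100.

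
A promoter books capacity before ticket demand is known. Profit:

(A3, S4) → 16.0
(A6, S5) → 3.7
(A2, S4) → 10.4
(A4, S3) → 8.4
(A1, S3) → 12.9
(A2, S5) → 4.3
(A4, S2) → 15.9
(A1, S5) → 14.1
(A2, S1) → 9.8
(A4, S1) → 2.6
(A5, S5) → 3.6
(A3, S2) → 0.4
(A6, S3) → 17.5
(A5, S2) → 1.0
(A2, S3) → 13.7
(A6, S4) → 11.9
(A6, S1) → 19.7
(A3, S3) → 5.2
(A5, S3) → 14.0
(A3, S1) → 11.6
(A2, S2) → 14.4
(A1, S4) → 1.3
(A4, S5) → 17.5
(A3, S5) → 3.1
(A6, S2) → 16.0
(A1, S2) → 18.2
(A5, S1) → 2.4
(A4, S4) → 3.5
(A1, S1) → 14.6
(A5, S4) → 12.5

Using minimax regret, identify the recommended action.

A2

Column bests: S1=19.7, S2=18.2, S3=17.5, S4=16.0, S5=17.5.
A1 regrets: 5.1, 0.0, 4.6, 14.7, 3.4 → max 14.7
A2 regrets: 9.9, 3.8, 3.8, 5.6, 13.2 → max 13.2
A3 regrets: 8.1, 17.8, 12.3, 0.0, 14.4 → max 17.8
A4 regrets: 17.1, 2.3, 9.1, 12.5, 0.0 → max 17.1
A5 regrets: 17.3, 17.2, 3.5, 3.5, 13.9 → max 17.3
A6 regrets: 0.0, 2.2, 0.0, 4.1, 13.8 → max 13.8
Smallest max regret = 13.2 → A2.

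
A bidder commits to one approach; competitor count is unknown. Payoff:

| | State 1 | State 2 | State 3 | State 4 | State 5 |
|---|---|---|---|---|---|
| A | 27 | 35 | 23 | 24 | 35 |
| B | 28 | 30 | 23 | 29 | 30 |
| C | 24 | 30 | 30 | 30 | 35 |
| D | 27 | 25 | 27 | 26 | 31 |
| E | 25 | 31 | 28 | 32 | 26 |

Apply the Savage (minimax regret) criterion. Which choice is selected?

Column bests: State 1=28, State 2=35, State 3=30, State 4=32, State 5=35.
A regrets: 1, 0, 7, 8, 0 → max 8
B regrets: 0, 5, 7, 3, 5 → max 7
C regrets: 4, 5, 0, 2, 0 → max 5
D regrets: 1, 10, 3, 6, 4 → max 10
E regrets: 3, 4, 2, 0, 9 → max 9
Smallest max regret = 5 → C.

C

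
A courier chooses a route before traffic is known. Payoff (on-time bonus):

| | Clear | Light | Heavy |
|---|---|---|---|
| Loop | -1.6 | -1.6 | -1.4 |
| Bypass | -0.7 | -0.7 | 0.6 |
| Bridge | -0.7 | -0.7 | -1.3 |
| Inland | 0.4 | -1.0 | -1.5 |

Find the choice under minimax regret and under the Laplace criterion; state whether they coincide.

Column bests: Clear=0.4, Light=-0.7, Heavy=0.6.
Loop regrets: 2.0, 0.9, 2.0 → max 2.0
Bypass regrets: 1.1, 0.0, 0.0 → max 1.1
Bridge regrets: 1.1, 0.0, 1.9 → max 1.9
Inland regrets: 0.0, 0.3, 2.1 → max 2.1
Smallest max regret = 1.1 → Bypass.
Row averages: Loop=-23/15, Bypass=-4/15, Bridge=-0.9, Inland=-0.7
Highest average = -4/15 → Bypass.

minimax regret → Bypass; laplace → Bypass (agree)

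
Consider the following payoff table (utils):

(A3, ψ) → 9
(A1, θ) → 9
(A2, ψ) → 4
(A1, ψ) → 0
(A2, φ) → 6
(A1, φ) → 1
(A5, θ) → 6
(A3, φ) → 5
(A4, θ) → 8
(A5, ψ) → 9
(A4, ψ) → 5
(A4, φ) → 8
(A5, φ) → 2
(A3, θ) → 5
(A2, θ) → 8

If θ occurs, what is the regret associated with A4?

Best payoff under θ is 9.
Regret = 9 − 8 = 1.

1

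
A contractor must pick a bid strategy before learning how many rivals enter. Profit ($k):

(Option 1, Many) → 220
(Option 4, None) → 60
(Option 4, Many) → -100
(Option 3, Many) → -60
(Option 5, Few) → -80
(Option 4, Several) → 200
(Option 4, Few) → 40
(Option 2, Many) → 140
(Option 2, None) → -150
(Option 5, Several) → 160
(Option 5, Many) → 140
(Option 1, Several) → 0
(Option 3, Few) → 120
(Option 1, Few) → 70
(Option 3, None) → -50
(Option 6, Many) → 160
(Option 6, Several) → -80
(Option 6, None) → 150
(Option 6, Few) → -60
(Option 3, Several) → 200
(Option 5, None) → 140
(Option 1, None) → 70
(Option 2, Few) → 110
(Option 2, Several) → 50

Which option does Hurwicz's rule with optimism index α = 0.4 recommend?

Option 1: 0.4·220 + 0.6·0 = 88
Option 2: 0.4·140 + 0.6·(-150) = -34
Option 3: 0.4·200 + 0.6·(-60) = 44
Option 4: 0.4·200 + 0.6·(-100) = 20
Option 5: 0.4·160 + 0.6·(-80) = 16
Option 6: 0.4·160 + 0.6·(-80) = 16
Highest Hurwicz score = 88 → Option 1.

Option 1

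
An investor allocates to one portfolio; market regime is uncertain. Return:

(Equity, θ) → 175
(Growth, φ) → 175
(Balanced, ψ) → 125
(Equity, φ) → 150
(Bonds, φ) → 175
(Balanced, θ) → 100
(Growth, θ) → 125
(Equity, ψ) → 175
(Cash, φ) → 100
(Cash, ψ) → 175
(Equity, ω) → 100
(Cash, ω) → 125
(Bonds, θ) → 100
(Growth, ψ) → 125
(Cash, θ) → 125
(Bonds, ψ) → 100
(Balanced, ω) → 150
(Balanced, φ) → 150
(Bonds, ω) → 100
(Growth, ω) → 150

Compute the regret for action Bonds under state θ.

Best payoff under θ is 175.
Regret = 175 − 100 = 75.

75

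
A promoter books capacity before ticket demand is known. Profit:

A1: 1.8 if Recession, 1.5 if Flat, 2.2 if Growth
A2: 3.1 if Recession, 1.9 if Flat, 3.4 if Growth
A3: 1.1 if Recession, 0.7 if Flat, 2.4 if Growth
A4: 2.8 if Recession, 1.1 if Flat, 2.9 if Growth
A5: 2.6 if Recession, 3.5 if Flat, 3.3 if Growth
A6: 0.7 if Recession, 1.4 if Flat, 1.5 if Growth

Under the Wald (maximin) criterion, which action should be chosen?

A5

Row minima: A1=1.5, A2=1.9, A3=0.7, A4=1.1, A5=2.6, A6=0.7
Best worst-case = 2.6 → A5.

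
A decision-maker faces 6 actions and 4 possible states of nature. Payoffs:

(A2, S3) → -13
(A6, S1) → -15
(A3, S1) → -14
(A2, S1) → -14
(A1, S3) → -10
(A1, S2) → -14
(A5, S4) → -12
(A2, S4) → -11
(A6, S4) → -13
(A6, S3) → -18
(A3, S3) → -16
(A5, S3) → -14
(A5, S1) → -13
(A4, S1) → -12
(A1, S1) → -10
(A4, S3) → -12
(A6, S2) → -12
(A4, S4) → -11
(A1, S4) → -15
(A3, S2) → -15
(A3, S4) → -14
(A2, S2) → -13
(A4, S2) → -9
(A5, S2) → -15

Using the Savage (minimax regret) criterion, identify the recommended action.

Column bests: S1=-10, S2=-9, S3=-10, S4=-11.
A1 regrets: 0, 5, 0, 4 → max 5
A2 regrets: 4, 4, 3, 0 → max 4
A3 regrets: 4, 6, 6, 3 → max 6
A4 regrets: 2, 0, 2, 0 → max 2
A5 regrets: 3, 6, 4, 1 → max 6
A6 regrets: 5, 3, 8, 2 → max 8
Smallest max regret = 2 → A4.

A4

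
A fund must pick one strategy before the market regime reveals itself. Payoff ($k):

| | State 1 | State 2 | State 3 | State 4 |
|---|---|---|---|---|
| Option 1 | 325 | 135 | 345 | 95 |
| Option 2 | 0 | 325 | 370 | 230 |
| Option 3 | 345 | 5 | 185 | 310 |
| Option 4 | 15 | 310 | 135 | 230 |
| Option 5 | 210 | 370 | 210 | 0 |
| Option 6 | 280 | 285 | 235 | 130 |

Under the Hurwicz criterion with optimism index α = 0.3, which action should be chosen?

Option 1: 0.3·345 + 0.7·95 = 170
Option 2: 0.3·370 + 0.7·0 = 111
Option 3: 0.3·345 + 0.7·5 = 107
Option 4: 0.3·310 + 0.7·15 = 103.5
Option 5: 0.3·370 + 0.7·0 = 111
Option 6: 0.3·285 + 0.7·130 = 176.5
Highest Hurwicz score = 176.5 → Option 6.

Option 6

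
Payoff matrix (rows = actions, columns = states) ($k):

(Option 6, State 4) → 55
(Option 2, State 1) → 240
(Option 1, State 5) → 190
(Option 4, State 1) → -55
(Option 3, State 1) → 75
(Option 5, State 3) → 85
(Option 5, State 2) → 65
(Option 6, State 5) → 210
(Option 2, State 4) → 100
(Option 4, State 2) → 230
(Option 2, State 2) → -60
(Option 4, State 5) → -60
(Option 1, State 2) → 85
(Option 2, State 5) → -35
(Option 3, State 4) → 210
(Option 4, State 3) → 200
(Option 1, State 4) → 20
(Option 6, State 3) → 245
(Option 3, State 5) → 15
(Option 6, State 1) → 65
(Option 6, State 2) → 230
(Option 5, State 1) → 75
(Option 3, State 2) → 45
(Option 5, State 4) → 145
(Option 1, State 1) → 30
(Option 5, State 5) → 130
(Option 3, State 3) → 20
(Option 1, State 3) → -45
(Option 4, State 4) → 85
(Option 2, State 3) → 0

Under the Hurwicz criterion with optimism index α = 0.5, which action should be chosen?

Option 6

Option 1: 0.5·190 + 0.5·(-45) = 72.5
Option 2: 0.5·240 + 0.5·(-60) = 90
Option 3: 0.5·210 + 0.5·15 = 112.5
Option 4: 0.5·230 + 0.5·(-60) = 85
Option 5: 0.5·145 + 0.5·65 = 105
Option 6: 0.5·245 + 0.5·55 = 150
Highest Hurwicz score = 150 → Option 6.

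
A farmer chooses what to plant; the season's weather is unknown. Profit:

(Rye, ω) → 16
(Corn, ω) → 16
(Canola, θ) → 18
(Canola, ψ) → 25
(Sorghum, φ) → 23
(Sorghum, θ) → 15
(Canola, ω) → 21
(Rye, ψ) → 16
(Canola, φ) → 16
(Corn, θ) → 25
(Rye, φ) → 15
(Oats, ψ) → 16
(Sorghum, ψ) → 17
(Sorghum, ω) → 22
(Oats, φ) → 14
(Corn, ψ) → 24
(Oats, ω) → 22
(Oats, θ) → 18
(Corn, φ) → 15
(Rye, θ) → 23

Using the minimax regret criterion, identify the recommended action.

Column bests: θ=25, φ=23, ψ=25, ω=22.
Sorghum regrets: 10, 0, 8, 0 → max 10
Rye regrets: 2, 8, 9, 6 → max 9
Oats regrets: 7, 9, 9, 0 → max 9
Canola regrets: 7, 7, 0, 1 → max 7
Corn regrets: 0, 8, 1, 6 → max 8
Smallest max regret = 7 → Canola.

Canola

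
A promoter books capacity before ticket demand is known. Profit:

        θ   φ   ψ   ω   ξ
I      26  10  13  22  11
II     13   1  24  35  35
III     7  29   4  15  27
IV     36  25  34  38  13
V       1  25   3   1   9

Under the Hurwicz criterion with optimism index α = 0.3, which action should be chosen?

IV

I: 0.3·26 + 0.7·10 = 14.8
II: 0.3·35 + 0.7·1 = 11.2
III: 0.3·29 + 0.7·4 = 11.5
IV: 0.3·38 + 0.7·13 = 20.5
V: 0.3·25 + 0.7·1 = 8.2
Highest Hurwicz score = 20.5 → IV.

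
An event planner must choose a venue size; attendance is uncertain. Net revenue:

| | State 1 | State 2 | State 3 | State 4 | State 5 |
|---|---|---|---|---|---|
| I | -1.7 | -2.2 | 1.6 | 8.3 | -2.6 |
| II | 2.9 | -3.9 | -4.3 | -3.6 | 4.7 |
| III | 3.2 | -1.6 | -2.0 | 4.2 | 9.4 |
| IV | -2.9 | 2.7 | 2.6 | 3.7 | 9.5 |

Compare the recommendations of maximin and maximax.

Row minima: I=-2.6, II=-4.3, III=-2.0, IV=-2.9
Best worst-case = -2.0 → III.
Row maxima: I=8.3, II=4.7, III=9.4, IV=9.5
Best best-case = 9.5 → IV.

maximin → III; maximax → IV (disagree)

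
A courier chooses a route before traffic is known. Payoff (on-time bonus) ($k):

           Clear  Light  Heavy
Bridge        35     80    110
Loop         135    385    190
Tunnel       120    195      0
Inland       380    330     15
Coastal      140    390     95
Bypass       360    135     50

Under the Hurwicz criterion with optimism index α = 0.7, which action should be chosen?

Loop

Bridge: 0.7·110 + 0.3·35 = 87.5
Loop: 0.7·385 + 0.3·135 = 310
Tunnel: 0.7·195 + 0.3·0 = 136.5
Inland: 0.7·380 + 0.3·15 = 270.5
Coastal: 0.7·390 + 0.3·95 = 301.5
Bypass: 0.7·360 + 0.3·50 = 267
Highest Hurwicz score = 310 → Loop.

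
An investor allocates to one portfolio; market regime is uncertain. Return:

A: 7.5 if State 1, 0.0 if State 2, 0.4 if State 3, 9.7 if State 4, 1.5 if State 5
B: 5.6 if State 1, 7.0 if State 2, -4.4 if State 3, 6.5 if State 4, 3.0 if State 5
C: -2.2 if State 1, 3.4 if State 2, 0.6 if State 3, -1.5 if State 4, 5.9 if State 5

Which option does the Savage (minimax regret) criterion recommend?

Column bests: State 1=7.5, State 2=7.0, State 3=0.6, State 4=9.7, State 5=5.9.
A regrets: 0.0, 7.0, 0.2, 0.0, 4.4 → max 7.0
B regrets: 1.9, 0.0, 5.0, 3.2, 2.9 → max 5.0
C regrets: 9.7, 3.6, 0.0, 11.2, 0.0 → max 11.2
Smallest max regret = 5.0 → B.

B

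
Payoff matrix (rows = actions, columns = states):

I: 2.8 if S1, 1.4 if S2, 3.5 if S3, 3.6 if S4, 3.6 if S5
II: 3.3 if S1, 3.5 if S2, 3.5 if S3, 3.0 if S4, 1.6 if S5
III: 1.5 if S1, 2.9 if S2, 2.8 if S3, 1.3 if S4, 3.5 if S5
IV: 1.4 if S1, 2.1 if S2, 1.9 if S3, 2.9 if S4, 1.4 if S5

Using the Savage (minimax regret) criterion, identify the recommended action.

II

Column bests: S1=3.3, S2=3.5, S3=3.5, S4=3.6, S5=3.6.
I regrets: 0.5, 2.1, 0.0, 0.0, 0.0 → max 2.1
II regrets: 0.0, 0.0, 0.0, 0.6, 2.0 → max 2.0
III regrets: 1.8, 0.6, 0.7, 2.3, 0.1 → max 2.3
IV regrets: 1.9, 1.4, 1.6, 0.7, 2.2 → max 2.2
Smallest max regret = 2.0 → II.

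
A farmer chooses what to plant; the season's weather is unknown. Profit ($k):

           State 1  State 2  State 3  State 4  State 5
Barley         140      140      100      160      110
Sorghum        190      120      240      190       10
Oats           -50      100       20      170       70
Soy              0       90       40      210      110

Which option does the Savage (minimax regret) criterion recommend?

Column bests: State 1=190, State 2=140, State 3=240, State 4=210, State 5=110.
Barley regrets: 50, 0, 140, 50, 0 → max 140
Sorghum regrets: 0, 20, 0, 20, 100 → max 100
Oats regrets: 240, 40, 220, 40, 40 → max 240
Soy regrets: 190, 50, 200, 0, 0 → max 200
Smallest max regret = 100 → Sorghum.

Sorghum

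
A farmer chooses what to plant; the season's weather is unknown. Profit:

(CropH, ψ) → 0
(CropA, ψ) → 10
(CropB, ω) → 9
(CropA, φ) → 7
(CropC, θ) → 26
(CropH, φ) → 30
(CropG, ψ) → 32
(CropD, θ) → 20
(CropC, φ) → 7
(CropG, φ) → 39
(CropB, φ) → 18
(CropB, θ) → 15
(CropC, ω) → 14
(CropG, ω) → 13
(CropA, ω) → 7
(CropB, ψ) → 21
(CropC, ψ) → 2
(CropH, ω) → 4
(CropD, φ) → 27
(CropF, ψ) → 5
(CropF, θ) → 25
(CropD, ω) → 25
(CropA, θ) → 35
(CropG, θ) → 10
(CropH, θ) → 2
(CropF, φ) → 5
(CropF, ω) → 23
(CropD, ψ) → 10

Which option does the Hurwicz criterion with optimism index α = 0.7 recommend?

CropG: 0.7·39 + 0.3·10 = 30.3
CropC: 0.7·26 + 0.3·2 = 18.8
CropB: 0.7·21 + 0.3·9 = 17.4
CropH: 0.7·30 + 0.3·0 = 21
CropF: 0.7·25 + 0.3·5 = 19
CropA: 0.7·35 + 0.3·7 = 26.6
CropD: 0.7·27 + 0.3·10 = 21.9
Highest Hurwicz score = 30.3 → CropG.

CropG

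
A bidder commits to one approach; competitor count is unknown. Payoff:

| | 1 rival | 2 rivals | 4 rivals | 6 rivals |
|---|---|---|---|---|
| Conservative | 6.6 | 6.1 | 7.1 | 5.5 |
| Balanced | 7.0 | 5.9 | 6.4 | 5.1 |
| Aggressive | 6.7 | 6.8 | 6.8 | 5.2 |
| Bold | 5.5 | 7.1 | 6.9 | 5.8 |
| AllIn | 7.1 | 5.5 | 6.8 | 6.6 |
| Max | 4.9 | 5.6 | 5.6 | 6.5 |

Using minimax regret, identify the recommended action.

Conservative

Column bests: 1 rival=7.1, 2 rivals=7.1, 4 rivals=7.1, 6 rivals=6.6.
Conservative regrets: 0.5, 1.0, 0.0, 1.1 → max 1.1
Balanced regrets: 0.1, 1.2, 0.7, 1.5 → max 1.5
Aggressive regrets: 0.4, 0.3, 0.3, 1.4 → max 1.4
Bold regrets: 1.6, 0.0, 0.2, 0.8 → max 1.6
AllIn regrets: 0.0, 1.6, 0.3, 0.0 → max 1.6
Max regrets: 2.2, 1.5, 1.5, 0.1 → max 2.2
Smallest max regret = 1.1 → Conservative.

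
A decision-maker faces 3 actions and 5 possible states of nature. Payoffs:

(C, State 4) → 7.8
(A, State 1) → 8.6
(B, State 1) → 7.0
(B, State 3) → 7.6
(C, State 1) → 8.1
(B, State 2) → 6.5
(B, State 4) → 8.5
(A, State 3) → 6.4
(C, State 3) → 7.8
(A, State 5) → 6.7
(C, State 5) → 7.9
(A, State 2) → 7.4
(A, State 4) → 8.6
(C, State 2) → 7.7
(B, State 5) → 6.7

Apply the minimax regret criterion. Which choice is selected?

Column bests: State 1=8.6, State 2=7.7, State 3=7.8, State 4=8.6, State 5=7.9.
A regrets: 0.0, 0.3, 1.4, 0.0, 1.2 → max 1.4
B regrets: 1.6, 1.2, 0.2, 0.1, 1.2 → max 1.6
C regrets: 0.5, 0.0, 0.0, 0.8, 0.0 → max 0.8
Smallest max regret = 0.8 → C.

C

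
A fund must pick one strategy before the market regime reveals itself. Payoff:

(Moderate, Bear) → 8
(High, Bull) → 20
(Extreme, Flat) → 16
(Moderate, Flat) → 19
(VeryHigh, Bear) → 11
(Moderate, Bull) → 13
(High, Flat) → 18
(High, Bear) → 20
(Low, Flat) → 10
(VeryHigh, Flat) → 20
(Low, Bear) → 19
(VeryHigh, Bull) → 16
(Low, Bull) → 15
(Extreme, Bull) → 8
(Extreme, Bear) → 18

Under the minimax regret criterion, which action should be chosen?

High

Column bests: Bear=20, Flat=20, Bull=20.
Low regrets: 1, 10, 5 → max 10
Moderate regrets: 12, 1, 7 → max 12
High regrets: 0, 2, 0 → max 2
VeryHigh regrets: 9, 0, 4 → max 9
Extreme regrets: 2, 4, 12 → max 12
Smallest max regret = 2 → High.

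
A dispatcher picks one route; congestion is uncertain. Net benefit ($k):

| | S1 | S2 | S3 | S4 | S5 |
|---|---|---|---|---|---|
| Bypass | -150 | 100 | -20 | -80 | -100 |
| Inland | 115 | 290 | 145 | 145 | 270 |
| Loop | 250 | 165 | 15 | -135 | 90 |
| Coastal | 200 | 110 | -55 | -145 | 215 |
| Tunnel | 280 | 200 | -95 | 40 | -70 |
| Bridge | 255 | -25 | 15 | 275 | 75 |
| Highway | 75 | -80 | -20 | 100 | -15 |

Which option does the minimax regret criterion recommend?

Inland

Column bests: S1=280, S2=290, S3=145, S4=275, S5=270.
Bypass regrets: 430, 190, 165, 355, 370 → max 430
Inland regrets: 165, 0, 0, 130, 0 → max 165
Loop regrets: 30, 125, 130, 410, 180 → max 410
Coastal regrets: 80, 180, 200, 420, 55 → max 420
Tunnel regrets: 0, 90, 240, 235, 340 → max 340
Bridge regrets: 25, 315, 130, 0, 195 → max 315
Highway regrets: 205, 370, 165, 175, 285 → max 370
Smallest max regret = 165 → Inland.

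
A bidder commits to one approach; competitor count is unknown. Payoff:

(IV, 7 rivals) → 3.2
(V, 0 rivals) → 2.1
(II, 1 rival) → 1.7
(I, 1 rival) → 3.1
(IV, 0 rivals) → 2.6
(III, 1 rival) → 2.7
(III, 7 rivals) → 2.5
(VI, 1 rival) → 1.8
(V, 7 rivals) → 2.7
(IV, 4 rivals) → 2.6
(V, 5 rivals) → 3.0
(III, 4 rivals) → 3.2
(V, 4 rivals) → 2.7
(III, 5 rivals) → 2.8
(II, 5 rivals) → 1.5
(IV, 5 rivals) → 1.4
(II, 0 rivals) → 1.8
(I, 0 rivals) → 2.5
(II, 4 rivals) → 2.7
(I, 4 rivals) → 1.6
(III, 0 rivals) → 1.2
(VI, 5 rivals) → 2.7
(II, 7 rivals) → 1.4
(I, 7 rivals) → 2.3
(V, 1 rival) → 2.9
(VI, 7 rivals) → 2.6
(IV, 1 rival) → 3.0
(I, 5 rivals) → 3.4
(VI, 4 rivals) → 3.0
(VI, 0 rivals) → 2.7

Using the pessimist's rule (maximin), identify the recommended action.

Row minima: I=1.6, II=1.4, III=1.2, IV=1.4, V=2.1, VI=1.8
Best worst-case = 2.1 → V.

V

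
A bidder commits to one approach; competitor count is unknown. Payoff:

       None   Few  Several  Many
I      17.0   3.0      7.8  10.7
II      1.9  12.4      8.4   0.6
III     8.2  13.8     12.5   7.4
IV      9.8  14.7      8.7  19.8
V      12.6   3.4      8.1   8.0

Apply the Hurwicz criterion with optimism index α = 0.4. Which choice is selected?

IV

I: 0.4·17.0 + 0.6·3.0 = 8.6
II: 0.4·12.4 + 0.6·0.6 = 5.32
III: 0.4·13.8 + 0.6·7.4 = 9.96
IV: 0.4·19.8 + 0.6·8.7 = 13.14
V: 0.4·12.6 + 0.6·3.4 = 7.08
Highest Hurwicz score = 13.14 → IV.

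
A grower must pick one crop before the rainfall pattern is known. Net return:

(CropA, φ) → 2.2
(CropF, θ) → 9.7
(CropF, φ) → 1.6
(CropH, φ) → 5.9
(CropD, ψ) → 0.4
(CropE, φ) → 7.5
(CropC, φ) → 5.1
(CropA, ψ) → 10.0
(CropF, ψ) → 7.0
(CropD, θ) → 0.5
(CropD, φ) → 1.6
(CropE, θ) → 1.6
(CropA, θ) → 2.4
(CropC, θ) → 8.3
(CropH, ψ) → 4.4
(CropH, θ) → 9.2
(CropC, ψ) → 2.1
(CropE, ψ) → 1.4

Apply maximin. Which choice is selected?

CropH

Row minima: CropF=1.6, CropA=2.2, CropH=4.4, CropE=1.4, CropC=2.1, CropD=0.4
Best worst-case = 4.4 → CropH.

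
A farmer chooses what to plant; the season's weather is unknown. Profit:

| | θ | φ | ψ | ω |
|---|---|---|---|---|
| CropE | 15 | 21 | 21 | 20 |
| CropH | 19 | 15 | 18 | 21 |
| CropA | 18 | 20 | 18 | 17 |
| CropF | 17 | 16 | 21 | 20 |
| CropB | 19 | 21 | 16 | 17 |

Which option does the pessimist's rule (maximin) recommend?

Row minima: CropE=15, CropH=15, CropA=17, CropF=16, CropB=16
Best worst-case = 17 → CropA.

CropA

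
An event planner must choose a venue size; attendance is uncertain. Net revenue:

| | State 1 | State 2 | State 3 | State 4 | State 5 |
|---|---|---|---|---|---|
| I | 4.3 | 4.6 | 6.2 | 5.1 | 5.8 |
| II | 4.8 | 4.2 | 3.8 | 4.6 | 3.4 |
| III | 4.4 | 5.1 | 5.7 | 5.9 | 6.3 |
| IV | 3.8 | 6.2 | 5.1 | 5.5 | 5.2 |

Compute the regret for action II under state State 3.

2.4

Best payoff under State 3 is 6.2.
Regret = 6.2 − 3.8 = 2.4.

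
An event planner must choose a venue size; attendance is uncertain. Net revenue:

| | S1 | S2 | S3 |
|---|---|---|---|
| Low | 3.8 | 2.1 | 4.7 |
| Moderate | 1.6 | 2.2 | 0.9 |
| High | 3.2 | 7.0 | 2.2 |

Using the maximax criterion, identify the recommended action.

High

Row maxima: Low=4.7, Moderate=2.2, High=7.0
Best best-case = 7.0 → High.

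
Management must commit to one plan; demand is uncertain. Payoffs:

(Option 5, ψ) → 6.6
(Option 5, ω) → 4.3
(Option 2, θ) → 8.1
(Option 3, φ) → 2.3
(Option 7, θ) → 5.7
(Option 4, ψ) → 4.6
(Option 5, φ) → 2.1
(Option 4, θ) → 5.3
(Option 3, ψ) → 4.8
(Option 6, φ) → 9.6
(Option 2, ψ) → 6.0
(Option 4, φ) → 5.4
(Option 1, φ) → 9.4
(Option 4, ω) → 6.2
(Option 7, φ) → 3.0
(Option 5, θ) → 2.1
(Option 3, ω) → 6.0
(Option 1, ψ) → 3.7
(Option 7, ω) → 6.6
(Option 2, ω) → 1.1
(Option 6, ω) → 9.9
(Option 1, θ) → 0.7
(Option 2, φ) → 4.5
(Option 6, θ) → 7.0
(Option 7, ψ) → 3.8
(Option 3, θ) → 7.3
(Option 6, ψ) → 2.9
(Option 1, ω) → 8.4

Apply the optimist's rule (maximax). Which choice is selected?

Row maxima: Option 1=9.4, Option 2=8.1, Option 3=7.3, Option 4=6.2, Option 5=6.6, Option 6=9.9, Option 7=6.6
Best best-case = 9.9 → Option 6.

Option 6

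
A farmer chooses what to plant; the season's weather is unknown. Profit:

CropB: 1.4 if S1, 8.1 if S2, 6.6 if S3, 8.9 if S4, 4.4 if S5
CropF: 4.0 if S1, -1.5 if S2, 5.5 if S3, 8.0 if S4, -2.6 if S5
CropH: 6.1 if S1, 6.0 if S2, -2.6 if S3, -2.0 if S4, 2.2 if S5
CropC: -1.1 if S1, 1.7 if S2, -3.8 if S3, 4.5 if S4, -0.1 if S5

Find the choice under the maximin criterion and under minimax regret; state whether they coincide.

Row minima: CropB=1.4, CropF=-2.6, CropH=-2.6, CropC=-3.8
Best worst-case = 1.4 → CropB.
Column bests: S1=6.1, S2=8.1, S3=6.6, S4=8.9, S5=4.4.
CropB regrets: 4.7, 0.0, 0.0, 0.0, 0.0 → max 4.7
CropF regrets: 2.1, 9.6, 1.1, 0.9, 7.0 → max 9.6
CropH regrets: 0.0, 2.1, 9.2, 10.9, 2.2 → max 10.9
CropC regrets: 7.2, 6.4, 10.4, 4.4, 4.5 → max 10.4
Smallest max regret = 4.7 → CropB.

maximin → CropB; minimax regret → CropB (agree)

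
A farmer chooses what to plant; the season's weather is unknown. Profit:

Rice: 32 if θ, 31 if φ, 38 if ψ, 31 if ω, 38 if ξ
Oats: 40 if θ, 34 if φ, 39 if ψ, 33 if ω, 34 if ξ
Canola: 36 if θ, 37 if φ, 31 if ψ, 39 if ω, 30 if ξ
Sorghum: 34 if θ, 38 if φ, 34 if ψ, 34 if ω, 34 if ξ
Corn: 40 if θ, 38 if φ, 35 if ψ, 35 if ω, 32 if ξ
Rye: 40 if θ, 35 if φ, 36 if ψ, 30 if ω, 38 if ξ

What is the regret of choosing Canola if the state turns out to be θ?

Best payoff under θ is 40.
Regret = 40 − 36 = 4.

4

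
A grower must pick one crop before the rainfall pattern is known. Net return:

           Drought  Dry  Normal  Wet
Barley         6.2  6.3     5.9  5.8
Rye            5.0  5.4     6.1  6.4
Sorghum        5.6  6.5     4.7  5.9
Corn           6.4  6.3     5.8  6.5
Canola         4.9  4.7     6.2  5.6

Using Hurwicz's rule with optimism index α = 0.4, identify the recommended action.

Corn

Barley: 0.4·6.3 + 0.6·5.8 = 6
Rye: 0.4·6.4 + 0.6·5.0 = 5.56
Sorghum: 0.4·6.5 + 0.6·4.7 = 5.42
Corn: 0.4·6.5 + 0.6·5.8 = 6.08
Canola: 0.4·6.2 + 0.6·4.7 = 5.3
Highest Hurwicz score = 6.08 → Corn.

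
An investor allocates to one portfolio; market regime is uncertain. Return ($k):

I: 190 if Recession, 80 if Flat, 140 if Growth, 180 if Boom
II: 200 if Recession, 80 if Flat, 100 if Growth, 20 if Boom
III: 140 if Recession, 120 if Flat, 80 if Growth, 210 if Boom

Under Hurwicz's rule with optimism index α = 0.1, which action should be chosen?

III

I: 0.1·190 + 0.9·80 = 91
II: 0.1·200 + 0.9·20 = 38
III: 0.1·210 + 0.9·80 = 93
Highest Hurwicz score = 93 → III.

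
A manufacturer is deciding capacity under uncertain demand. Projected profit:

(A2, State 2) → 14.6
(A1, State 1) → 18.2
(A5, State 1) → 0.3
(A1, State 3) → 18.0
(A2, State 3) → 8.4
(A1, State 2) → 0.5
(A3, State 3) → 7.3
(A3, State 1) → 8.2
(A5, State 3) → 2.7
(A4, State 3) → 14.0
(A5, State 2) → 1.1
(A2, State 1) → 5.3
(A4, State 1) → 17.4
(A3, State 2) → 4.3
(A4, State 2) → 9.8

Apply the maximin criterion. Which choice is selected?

Row minima: A1=0.5, A2=5.3, A3=4.3, A4=9.8, A5=0.3
Best worst-case = 9.8 → A4.

A4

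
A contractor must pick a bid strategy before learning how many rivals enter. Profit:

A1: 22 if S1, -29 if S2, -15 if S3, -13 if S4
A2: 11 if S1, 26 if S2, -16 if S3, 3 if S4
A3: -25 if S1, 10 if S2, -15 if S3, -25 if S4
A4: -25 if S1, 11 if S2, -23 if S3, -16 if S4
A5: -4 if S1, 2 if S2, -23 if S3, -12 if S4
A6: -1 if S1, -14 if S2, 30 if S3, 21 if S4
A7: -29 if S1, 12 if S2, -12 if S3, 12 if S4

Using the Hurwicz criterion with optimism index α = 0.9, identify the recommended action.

A6

A1: 0.9·22 + 0.1·(-29) = 16.9
A2: 0.9·26 + 0.1·(-16) = 21.8
A3: 0.9·10 + 0.1·(-25) = 6.5
A4: 0.9·11 + 0.1·(-25) = 7.4
A5: 0.9·2 + 0.1·(-23) = -0.5
A6: 0.9·30 + 0.1·(-14) = 25.6
A7: 0.9·12 + 0.1·(-29) = 7.9
Highest Hurwicz score = 25.6 → A6.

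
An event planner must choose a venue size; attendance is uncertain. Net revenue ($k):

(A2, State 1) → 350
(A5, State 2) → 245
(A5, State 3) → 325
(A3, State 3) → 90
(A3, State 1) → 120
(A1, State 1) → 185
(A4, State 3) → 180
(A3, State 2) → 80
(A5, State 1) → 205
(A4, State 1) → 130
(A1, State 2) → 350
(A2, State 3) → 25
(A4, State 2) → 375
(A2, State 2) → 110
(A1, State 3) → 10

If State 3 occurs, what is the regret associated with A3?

235

Best payoff under State 3 is 325.
Regret = 325 − 90 = 235.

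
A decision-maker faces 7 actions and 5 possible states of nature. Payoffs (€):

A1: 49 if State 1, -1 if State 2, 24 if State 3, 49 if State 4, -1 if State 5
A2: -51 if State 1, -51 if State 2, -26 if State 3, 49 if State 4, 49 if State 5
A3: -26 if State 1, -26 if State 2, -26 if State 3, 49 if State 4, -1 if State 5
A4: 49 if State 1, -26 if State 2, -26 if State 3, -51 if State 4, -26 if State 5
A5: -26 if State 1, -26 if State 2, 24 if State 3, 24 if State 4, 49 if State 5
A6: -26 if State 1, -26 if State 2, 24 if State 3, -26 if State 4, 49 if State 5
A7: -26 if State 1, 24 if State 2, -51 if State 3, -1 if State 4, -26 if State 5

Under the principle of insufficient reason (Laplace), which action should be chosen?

Row averages: A1=24, A2=-6, A3=-6, A4=-16, A5=9, A6=-1, A7=-16
Highest average = 24 → A1.

A1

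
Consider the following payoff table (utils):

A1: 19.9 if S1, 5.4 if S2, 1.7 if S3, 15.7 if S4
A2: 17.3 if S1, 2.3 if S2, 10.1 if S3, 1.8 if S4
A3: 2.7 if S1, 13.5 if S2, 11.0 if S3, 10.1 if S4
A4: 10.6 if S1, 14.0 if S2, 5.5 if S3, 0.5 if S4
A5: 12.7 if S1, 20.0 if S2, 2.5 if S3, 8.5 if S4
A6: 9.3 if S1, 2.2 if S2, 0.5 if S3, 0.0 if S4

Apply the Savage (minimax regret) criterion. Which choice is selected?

A5

Column bests: S1=19.9, S2=20.0, S3=11.0, S4=15.7.
A1 regrets: 0.0, 14.6, 9.3, 0.0 → max 14.6
A2 regrets: 2.6, 17.7, 0.9, 13.9 → max 17.7
A3 regrets: 17.2, 6.5, 0.0, 5.6 → max 17.2
A4 regrets: 9.3, 6.0, 5.5, 15.2 → max 15.2
A5 regrets: 7.2, 0.0, 8.5, 7.2 → max 8.5
A6 regrets: 10.6, 17.8, 10.5, 15.7 → max 17.8
Smallest max regret = 8.5 → A5.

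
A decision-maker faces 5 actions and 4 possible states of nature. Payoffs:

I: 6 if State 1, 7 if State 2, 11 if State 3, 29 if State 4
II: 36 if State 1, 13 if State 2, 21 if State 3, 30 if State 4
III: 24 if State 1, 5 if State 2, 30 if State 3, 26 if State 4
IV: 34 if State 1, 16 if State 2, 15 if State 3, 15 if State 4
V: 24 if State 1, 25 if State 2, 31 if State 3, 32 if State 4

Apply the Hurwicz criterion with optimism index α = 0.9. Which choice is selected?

II

I: 0.9·29 + 0.1·6 = 26.7
II: 0.9·36 + 0.1·13 = 33.7
III: 0.9·30 + 0.1·5 = 27.5
IV: 0.9·34 + 0.1·15 = 32.1
V: 0.9·32 + 0.1·24 = 31.2
Highest Hurwicz score = 33.7 → II.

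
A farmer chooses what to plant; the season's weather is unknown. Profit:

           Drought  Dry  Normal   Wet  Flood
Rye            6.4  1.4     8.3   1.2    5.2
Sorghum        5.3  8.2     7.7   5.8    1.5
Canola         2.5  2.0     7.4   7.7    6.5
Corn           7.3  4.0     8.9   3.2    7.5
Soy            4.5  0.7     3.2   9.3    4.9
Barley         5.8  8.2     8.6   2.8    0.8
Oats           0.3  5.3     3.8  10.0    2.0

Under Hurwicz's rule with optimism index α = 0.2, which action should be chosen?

Corn

Rye: 0.2·8.3 + 0.8·1.2 = 2.62
Sorghum: 0.2·8.2 + 0.8·1.5 = 2.84
Canola: 0.2·7.7 + 0.8·2.0 = 3.14
Corn: 0.2·8.9 + 0.8·3.2 = 4.34
Soy: 0.2·9.3 + 0.8·0.7 = 2.42
Barley: 0.2·8.6 + 0.8·0.8 = 2.36
Oats: 0.2·10.0 + 0.8·0.3 = 2.24
Highest Hurwicz score = 4.34 → Corn.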